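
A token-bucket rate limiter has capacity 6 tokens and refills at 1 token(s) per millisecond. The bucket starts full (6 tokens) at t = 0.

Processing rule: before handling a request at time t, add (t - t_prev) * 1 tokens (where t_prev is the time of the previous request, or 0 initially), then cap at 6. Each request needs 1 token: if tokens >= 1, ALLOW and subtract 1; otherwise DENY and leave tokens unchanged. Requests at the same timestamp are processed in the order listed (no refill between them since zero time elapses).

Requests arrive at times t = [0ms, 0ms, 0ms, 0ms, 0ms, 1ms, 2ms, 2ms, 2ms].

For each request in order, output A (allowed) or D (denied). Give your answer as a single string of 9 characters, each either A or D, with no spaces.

Answer: AAAAAAAAD

Derivation:
Simulating step by step:
  req#1 t=0ms: ALLOW
  req#2 t=0ms: ALLOW
  req#3 t=0ms: ALLOW
  req#4 t=0ms: ALLOW
  req#5 t=0ms: ALLOW
  req#6 t=1ms: ALLOW
  req#7 t=2ms: ALLOW
  req#8 t=2ms: ALLOW
  req#9 t=2ms: DENY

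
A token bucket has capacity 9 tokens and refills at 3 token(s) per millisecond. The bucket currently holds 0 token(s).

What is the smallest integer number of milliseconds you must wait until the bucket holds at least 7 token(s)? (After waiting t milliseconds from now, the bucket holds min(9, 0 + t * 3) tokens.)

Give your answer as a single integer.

Answer: 3

Derivation:
Need 0 + t * 3 >= 7, so t >= 7/3.
Smallest integer t = ceil(7/3) = 3.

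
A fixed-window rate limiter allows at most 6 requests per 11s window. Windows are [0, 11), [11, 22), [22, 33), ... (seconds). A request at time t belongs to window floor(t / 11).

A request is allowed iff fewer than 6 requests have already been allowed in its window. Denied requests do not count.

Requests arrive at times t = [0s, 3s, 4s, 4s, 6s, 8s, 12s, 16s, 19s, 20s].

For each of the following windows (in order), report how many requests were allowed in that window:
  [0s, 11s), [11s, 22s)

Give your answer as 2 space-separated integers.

Processing requests:
  req#1 t=0s (window 0): ALLOW
  req#2 t=3s (window 0): ALLOW
  req#3 t=4s (window 0): ALLOW
  req#4 t=4s (window 0): ALLOW
  req#5 t=6s (window 0): ALLOW
  req#6 t=8s (window 0): ALLOW
  req#7 t=12s (window 1): ALLOW
  req#8 t=16s (window 1): ALLOW
  req#9 t=19s (window 1): ALLOW
  req#10 t=20s (window 1): ALLOW

Allowed counts by window: 6 4

Answer: 6 4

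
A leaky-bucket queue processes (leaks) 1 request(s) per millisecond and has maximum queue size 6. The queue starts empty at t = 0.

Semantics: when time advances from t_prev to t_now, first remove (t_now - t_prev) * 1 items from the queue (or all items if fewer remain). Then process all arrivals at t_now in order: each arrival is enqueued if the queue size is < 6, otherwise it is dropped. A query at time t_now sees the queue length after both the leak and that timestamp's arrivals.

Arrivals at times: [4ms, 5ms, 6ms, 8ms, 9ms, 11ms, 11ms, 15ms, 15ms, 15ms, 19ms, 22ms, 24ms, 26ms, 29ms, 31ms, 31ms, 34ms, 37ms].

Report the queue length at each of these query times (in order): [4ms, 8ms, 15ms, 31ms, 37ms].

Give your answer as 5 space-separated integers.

Queue lengths at query times:
  query t=4ms: backlog = 1
  query t=8ms: backlog = 1
  query t=15ms: backlog = 3
  query t=31ms: backlog = 2
  query t=37ms: backlog = 1

Answer: 1 1 3 2 1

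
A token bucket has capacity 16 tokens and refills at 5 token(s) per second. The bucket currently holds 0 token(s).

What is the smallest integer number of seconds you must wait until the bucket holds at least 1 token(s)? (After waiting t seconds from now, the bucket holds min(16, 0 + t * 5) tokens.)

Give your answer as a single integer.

Answer: 1

Derivation:
Need 0 + t * 5 >= 1, so t >= 1/5.
Smallest integer t = ceil(1/5) = 1.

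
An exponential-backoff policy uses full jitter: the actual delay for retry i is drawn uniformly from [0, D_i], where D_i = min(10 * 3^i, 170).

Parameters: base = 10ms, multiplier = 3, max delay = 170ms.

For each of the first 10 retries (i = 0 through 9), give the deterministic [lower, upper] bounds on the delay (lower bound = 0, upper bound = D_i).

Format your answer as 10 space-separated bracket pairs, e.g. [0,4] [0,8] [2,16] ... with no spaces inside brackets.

Computing bounds per retry:
  i=0: D_i=min(10*3^0,170)=10, bounds=[0,10]
  i=1: D_i=min(10*3^1,170)=30, bounds=[0,30]
  i=2: D_i=min(10*3^2,170)=90, bounds=[0,90]
  i=3: D_i=min(10*3^3,170)=170, bounds=[0,170]
  i=4: D_i=min(10*3^4,170)=170, bounds=[0,170]
  i=5: D_i=min(10*3^5,170)=170, bounds=[0,170]
  i=6: D_i=min(10*3^6,170)=170, bounds=[0,170]
  i=7: D_i=min(10*3^7,170)=170, bounds=[0,170]
  i=8: D_i=min(10*3^8,170)=170, bounds=[0,170]
  i=9: D_i=min(10*3^9,170)=170, bounds=[0,170]

Answer: [0,10] [0,30] [0,90] [0,170] [0,170] [0,170] [0,170] [0,170] [0,170] [0,170]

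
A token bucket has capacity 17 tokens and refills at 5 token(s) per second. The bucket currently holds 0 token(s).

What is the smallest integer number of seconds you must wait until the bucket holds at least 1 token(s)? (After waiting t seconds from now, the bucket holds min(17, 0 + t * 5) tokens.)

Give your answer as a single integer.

Need 0 + t * 5 >= 1, so t >= 1/5.
Smallest integer t = ceil(1/5) = 1.

Answer: 1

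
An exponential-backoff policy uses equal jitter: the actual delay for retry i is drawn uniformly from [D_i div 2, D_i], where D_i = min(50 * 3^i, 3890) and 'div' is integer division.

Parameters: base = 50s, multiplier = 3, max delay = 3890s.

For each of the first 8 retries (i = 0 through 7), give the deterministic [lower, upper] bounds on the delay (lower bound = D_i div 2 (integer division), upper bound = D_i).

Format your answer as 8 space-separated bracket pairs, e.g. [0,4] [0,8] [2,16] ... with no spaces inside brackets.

Computing bounds per retry:
  i=0: D_i=min(50*3^0,3890)=50, bounds=[25,50]
  i=1: D_i=min(50*3^1,3890)=150, bounds=[75,150]
  i=2: D_i=min(50*3^2,3890)=450, bounds=[225,450]
  i=3: D_i=min(50*3^3,3890)=1350, bounds=[675,1350]
  i=4: D_i=min(50*3^4,3890)=3890, bounds=[1945,3890]
  i=5: D_i=min(50*3^5,3890)=3890, bounds=[1945,3890]
  i=6: D_i=min(50*3^6,3890)=3890, bounds=[1945,3890]
  i=7: D_i=min(50*3^7,3890)=3890, bounds=[1945,3890]

Answer: [25,50] [75,150] [225,450] [675,1350] [1945,3890] [1945,3890] [1945,3890] [1945,3890]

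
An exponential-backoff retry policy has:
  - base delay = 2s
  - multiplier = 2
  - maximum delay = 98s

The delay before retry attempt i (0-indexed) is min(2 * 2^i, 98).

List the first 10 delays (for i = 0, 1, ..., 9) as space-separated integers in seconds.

Computing each delay:
  i=0: min(2*2^0, 98) = 2
  i=1: min(2*2^1, 98) = 4
  i=2: min(2*2^2, 98) = 8
  i=3: min(2*2^3, 98) = 16
  i=4: min(2*2^4, 98) = 32
  i=5: min(2*2^5, 98) = 64
  i=6: min(2*2^6, 98) = 98
  i=7: min(2*2^7, 98) = 98
  i=8: min(2*2^8, 98) = 98
  i=9: min(2*2^9, 98) = 98

Answer: 2 4 8 16 32 64 98 98 98 98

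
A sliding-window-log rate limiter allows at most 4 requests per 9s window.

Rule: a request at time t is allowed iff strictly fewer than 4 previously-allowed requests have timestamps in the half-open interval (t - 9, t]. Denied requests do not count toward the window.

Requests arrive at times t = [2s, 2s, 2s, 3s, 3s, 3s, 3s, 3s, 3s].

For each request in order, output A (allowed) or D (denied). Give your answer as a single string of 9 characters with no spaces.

Answer: AAAADDDDD

Derivation:
Tracking allowed requests in the window:
  req#1 t=2s: ALLOW
  req#2 t=2s: ALLOW
  req#3 t=2s: ALLOW
  req#4 t=3s: ALLOW
  req#5 t=3s: DENY
  req#6 t=3s: DENY
  req#7 t=3s: DENY
  req#8 t=3s: DENY
  req#9 t=3s: DENY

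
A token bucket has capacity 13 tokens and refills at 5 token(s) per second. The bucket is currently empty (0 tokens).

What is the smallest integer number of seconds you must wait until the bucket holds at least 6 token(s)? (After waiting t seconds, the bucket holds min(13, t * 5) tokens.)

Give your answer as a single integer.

Answer: 2

Derivation:
Need t * 5 >= 6, so t >= 6/5.
Smallest integer t = ceil(6/5) = 2.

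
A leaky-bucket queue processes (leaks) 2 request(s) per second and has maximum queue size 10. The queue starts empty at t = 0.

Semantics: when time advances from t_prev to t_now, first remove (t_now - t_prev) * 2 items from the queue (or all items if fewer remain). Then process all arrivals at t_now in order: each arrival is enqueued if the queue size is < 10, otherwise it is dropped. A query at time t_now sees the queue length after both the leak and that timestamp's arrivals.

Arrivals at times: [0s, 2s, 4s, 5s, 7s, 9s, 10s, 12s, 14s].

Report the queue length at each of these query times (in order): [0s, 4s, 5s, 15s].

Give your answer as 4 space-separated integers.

Queue lengths at query times:
  query t=0s: backlog = 1
  query t=4s: backlog = 1
  query t=5s: backlog = 1
  query t=15s: backlog = 0

Answer: 1 1 1 0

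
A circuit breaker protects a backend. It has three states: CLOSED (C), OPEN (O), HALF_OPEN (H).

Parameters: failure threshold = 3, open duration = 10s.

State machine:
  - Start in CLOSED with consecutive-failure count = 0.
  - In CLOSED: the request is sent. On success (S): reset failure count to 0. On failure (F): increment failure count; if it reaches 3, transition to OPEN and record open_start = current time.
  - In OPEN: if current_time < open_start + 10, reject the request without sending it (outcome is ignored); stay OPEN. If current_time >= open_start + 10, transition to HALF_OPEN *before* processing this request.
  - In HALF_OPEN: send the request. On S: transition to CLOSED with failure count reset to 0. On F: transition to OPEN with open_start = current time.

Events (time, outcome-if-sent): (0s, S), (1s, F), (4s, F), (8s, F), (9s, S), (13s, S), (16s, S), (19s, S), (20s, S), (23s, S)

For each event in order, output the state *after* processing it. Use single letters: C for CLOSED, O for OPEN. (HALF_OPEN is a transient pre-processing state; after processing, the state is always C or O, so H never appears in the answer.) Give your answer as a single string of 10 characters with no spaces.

Answer: CCCOOOOCCC

Derivation:
State after each event:
  event#1 t=0s outcome=S: state=CLOSED
  event#2 t=1s outcome=F: state=CLOSED
  event#3 t=4s outcome=F: state=CLOSED
  event#4 t=8s outcome=F: state=OPEN
  event#5 t=9s outcome=S: state=OPEN
  event#6 t=13s outcome=S: state=OPEN
  event#7 t=16s outcome=S: state=OPEN
  event#8 t=19s outcome=S: state=CLOSED
  event#9 t=20s outcome=S: state=CLOSED
  event#10 t=23s outcome=S: state=CLOSED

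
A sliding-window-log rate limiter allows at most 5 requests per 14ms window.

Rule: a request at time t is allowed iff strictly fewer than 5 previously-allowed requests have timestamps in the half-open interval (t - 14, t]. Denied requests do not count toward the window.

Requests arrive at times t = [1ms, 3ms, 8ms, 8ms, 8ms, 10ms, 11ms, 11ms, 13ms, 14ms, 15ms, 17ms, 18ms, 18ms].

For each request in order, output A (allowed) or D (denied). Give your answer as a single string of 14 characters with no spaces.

Answer: AAAAADDDDDAADD

Derivation:
Tracking allowed requests in the window:
  req#1 t=1ms: ALLOW
  req#2 t=3ms: ALLOW
  req#3 t=8ms: ALLOW
  req#4 t=8ms: ALLOW
  req#5 t=8ms: ALLOW
  req#6 t=10ms: DENY
  req#7 t=11ms: DENY
  req#8 t=11ms: DENY
  req#9 t=13ms: DENY
  req#10 t=14ms: DENY
  req#11 t=15ms: ALLOW
  req#12 t=17ms: ALLOW
  req#13 t=18ms: DENY
  req#14 t=18ms: DENY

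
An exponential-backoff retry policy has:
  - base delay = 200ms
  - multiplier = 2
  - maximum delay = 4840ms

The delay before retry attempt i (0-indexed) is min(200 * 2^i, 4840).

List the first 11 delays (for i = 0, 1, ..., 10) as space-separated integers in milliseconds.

Computing each delay:
  i=0: min(200*2^0, 4840) = 200
  i=1: min(200*2^1, 4840) = 400
  i=2: min(200*2^2, 4840) = 800
  i=3: min(200*2^3, 4840) = 1600
  i=4: min(200*2^4, 4840) = 3200
  i=5: min(200*2^5, 4840) = 4840
  i=6: min(200*2^6, 4840) = 4840
  i=7: min(200*2^7, 4840) = 4840
  i=8: min(200*2^8, 4840) = 4840
  i=9: min(200*2^9, 4840) = 4840
  i=10: min(200*2^10, 4840) = 4840

Answer: 200 400 800 1600 3200 4840 4840 4840 4840 4840 4840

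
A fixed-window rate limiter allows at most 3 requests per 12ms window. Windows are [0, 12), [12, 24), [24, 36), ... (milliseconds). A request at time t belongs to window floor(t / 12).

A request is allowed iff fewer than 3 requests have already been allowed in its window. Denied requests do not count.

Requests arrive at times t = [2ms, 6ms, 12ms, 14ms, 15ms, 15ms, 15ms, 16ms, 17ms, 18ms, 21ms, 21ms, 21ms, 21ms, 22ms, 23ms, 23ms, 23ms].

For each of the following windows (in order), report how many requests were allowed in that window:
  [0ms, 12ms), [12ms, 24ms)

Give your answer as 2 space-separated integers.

Answer: 2 3

Derivation:
Processing requests:
  req#1 t=2ms (window 0): ALLOW
  req#2 t=6ms (window 0): ALLOW
  req#3 t=12ms (window 1): ALLOW
  req#4 t=14ms (window 1): ALLOW
  req#5 t=15ms (window 1): ALLOW
  req#6 t=15ms (window 1): DENY
  req#7 t=15ms (window 1): DENY
  req#8 t=16ms (window 1): DENY
  req#9 t=17ms (window 1): DENY
  req#10 t=18ms (window 1): DENY
  req#11 t=21ms (window 1): DENY
  req#12 t=21ms (window 1): DENY
  req#13 t=21ms (window 1): DENY
  req#14 t=21ms (window 1): DENY
  req#15 t=22ms (window 1): DENY
  req#16 t=23ms (window 1): DENY
  req#17 t=23ms (window 1): DENY
  req#18 t=23ms (window 1): DENY

Allowed counts by window: 2 3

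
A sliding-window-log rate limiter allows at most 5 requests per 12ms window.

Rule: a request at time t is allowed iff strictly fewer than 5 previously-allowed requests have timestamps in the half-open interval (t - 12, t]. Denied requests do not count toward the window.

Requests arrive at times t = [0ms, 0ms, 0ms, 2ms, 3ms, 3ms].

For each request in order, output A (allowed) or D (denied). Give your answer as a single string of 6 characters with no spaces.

Answer: AAAAAD

Derivation:
Tracking allowed requests in the window:
  req#1 t=0ms: ALLOW
  req#2 t=0ms: ALLOW
  req#3 t=0ms: ALLOW
  req#4 t=2ms: ALLOW
  req#5 t=3ms: ALLOW
  req#6 t=3ms: DENY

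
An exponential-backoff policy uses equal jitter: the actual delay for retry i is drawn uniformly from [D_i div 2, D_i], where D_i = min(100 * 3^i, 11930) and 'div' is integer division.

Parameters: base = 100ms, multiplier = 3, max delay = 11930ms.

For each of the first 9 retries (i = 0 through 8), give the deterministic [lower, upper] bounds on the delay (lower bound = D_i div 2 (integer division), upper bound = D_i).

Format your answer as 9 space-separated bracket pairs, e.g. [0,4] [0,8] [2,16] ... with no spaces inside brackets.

Answer: [50,100] [150,300] [450,900] [1350,2700] [4050,8100] [5965,11930] [5965,11930] [5965,11930] [5965,11930]

Derivation:
Computing bounds per retry:
  i=0: D_i=min(100*3^0,11930)=100, bounds=[50,100]
  i=1: D_i=min(100*3^1,11930)=300, bounds=[150,300]
  i=2: D_i=min(100*3^2,11930)=900, bounds=[450,900]
  i=3: D_i=min(100*3^3,11930)=2700, bounds=[1350,2700]
  i=4: D_i=min(100*3^4,11930)=8100, bounds=[4050,8100]
  i=5: D_i=min(100*3^5,11930)=11930, bounds=[5965,11930]
  i=6: D_i=min(100*3^6,11930)=11930, bounds=[5965,11930]
  i=7: D_i=min(100*3^7,11930)=11930, bounds=[5965,11930]
  i=8: D_i=min(100*3^8,11930)=11930, bounds=[5965,11930]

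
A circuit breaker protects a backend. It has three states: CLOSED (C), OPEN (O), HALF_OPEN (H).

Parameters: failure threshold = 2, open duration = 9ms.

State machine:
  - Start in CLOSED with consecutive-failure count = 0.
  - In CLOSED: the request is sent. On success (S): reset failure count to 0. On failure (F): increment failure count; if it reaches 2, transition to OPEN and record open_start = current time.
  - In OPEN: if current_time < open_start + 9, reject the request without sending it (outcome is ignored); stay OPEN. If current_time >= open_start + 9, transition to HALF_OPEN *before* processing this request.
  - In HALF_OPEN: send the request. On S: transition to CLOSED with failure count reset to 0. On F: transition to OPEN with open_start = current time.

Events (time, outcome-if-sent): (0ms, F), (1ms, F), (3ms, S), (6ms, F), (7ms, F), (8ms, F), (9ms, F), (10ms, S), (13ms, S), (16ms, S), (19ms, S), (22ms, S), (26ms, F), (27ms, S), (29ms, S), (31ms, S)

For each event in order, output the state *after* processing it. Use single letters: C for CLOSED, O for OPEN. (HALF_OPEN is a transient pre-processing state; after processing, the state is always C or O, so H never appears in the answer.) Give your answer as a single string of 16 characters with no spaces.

State after each event:
  event#1 t=0ms outcome=F: state=CLOSED
  event#2 t=1ms outcome=F: state=OPEN
  event#3 t=3ms outcome=S: state=OPEN
  event#4 t=6ms outcome=F: state=OPEN
  event#5 t=7ms outcome=F: state=OPEN
  event#6 t=8ms outcome=F: state=OPEN
  event#7 t=9ms outcome=F: state=OPEN
  event#8 t=10ms outcome=S: state=CLOSED
  event#9 t=13ms outcome=S: state=CLOSED
  event#10 t=16ms outcome=S: state=CLOSED
  event#11 t=19ms outcome=S: state=CLOSED
  event#12 t=22ms outcome=S: state=CLOSED
  event#13 t=26ms outcome=F: state=CLOSED
  event#14 t=27ms outcome=S: state=CLOSED
  event#15 t=29ms outcome=S: state=CLOSED
  event#16 t=31ms outcome=S: state=CLOSED

Answer: COOOOOOCCCCCCCCC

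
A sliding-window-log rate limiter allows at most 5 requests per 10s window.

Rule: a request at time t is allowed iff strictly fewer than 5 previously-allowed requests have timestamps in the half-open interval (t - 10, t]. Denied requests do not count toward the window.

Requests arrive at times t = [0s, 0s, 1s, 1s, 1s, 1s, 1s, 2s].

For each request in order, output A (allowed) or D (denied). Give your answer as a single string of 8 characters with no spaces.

Tracking allowed requests in the window:
  req#1 t=0s: ALLOW
  req#2 t=0s: ALLOW
  req#3 t=1s: ALLOW
  req#4 t=1s: ALLOW
  req#5 t=1s: ALLOW
  req#6 t=1s: DENY
  req#7 t=1s: DENY
  req#8 t=2s: DENY

Answer: AAAAADDD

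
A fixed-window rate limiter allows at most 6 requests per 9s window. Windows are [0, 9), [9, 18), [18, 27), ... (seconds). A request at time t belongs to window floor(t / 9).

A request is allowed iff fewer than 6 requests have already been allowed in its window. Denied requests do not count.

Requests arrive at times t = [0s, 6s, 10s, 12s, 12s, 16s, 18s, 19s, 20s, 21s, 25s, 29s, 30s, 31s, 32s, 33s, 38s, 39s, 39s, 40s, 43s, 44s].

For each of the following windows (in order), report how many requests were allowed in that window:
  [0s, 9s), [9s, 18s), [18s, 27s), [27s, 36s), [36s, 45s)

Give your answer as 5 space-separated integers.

Answer: 2 4 5 5 6

Derivation:
Processing requests:
  req#1 t=0s (window 0): ALLOW
  req#2 t=6s (window 0): ALLOW
  req#3 t=10s (window 1): ALLOW
  req#4 t=12s (window 1): ALLOW
  req#5 t=12s (window 1): ALLOW
  req#6 t=16s (window 1): ALLOW
  req#7 t=18s (window 2): ALLOW
  req#8 t=19s (window 2): ALLOW
  req#9 t=20s (window 2): ALLOW
  req#10 t=21s (window 2): ALLOW
  req#11 t=25s (window 2): ALLOW
  req#12 t=29s (window 3): ALLOW
  req#13 t=30s (window 3): ALLOW
  req#14 t=31s (window 3): ALLOW
  req#15 t=32s (window 3): ALLOW
  req#16 t=33s (window 3): ALLOW
  req#17 t=38s (window 4): ALLOW
  req#18 t=39s (window 4): ALLOW
  req#19 t=39s (window 4): ALLOW
  req#20 t=40s (window 4): ALLOW
  req#21 t=43s (window 4): ALLOW
  req#22 t=44s (window 4): ALLOW

Allowed counts by window: 2 4 5 5 6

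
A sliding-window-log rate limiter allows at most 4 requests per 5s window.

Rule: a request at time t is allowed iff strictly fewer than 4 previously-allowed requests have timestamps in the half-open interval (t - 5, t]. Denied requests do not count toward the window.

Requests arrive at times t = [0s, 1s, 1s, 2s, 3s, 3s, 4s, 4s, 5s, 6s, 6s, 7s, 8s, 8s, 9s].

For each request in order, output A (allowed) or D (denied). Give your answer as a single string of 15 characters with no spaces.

Tracking allowed requests in the window:
  req#1 t=0s: ALLOW
  req#2 t=1s: ALLOW
  req#3 t=1s: ALLOW
  req#4 t=2s: ALLOW
  req#5 t=3s: DENY
  req#6 t=3s: DENY
  req#7 t=4s: DENY
  req#8 t=4s: DENY
  req#9 t=5s: ALLOW
  req#10 t=6s: ALLOW
  req#11 t=6s: ALLOW
  req#12 t=7s: ALLOW
  req#13 t=8s: DENY
  req#14 t=8s: DENY
  req#15 t=9s: DENY

Answer: AAAADDDDAAAADDD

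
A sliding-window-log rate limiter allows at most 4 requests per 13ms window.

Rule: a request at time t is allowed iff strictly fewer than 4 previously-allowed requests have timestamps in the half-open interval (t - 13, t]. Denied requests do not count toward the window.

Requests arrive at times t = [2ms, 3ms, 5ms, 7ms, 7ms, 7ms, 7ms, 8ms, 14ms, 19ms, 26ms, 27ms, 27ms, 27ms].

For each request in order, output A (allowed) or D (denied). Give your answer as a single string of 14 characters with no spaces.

Tracking allowed requests in the window:
  req#1 t=2ms: ALLOW
  req#2 t=3ms: ALLOW
  req#3 t=5ms: ALLOW
  req#4 t=7ms: ALLOW
  req#5 t=7ms: DENY
  req#6 t=7ms: DENY
  req#7 t=7ms: DENY
  req#8 t=8ms: DENY
  req#9 t=14ms: DENY
  req#10 t=19ms: ALLOW
  req#11 t=26ms: ALLOW
  req#12 t=27ms: ALLOW
  req#13 t=27ms: ALLOW
  req#14 t=27ms: DENY

Answer: AAAADDDDDAAAAD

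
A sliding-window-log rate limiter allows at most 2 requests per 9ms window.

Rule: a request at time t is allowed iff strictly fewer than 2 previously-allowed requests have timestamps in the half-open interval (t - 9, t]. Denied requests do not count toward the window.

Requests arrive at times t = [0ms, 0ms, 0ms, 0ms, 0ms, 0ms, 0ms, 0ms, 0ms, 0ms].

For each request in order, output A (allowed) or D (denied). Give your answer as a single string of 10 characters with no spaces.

Answer: AADDDDDDDD

Derivation:
Tracking allowed requests in the window:
  req#1 t=0ms: ALLOW
  req#2 t=0ms: ALLOW
  req#3 t=0ms: DENY
  req#4 t=0ms: DENY
  req#5 t=0ms: DENY
  req#6 t=0ms: DENY
  req#7 t=0ms: DENY
  req#8 t=0ms: DENY
  req#9 t=0ms: DENY
  req#10 t=0ms: DENY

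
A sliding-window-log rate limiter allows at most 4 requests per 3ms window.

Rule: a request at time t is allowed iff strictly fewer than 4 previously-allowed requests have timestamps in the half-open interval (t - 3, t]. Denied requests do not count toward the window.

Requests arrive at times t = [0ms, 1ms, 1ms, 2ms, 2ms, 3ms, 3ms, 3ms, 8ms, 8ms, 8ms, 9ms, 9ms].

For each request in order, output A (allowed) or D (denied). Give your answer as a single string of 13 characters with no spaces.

Tracking allowed requests in the window:
  req#1 t=0ms: ALLOW
  req#2 t=1ms: ALLOW
  req#3 t=1ms: ALLOW
  req#4 t=2ms: ALLOW
  req#5 t=2ms: DENY
  req#6 t=3ms: ALLOW
  req#7 t=3ms: DENY
  req#8 t=3ms: DENY
  req#9 t=8ms: ALLOW
  req#10 t=8ms: ALLOW
  req#11 t=8ms: ALLOW
  req#12 t=9ms: ALLOW
  req#13 t=9ms: DENY

Answer: AAAADADDAAAAD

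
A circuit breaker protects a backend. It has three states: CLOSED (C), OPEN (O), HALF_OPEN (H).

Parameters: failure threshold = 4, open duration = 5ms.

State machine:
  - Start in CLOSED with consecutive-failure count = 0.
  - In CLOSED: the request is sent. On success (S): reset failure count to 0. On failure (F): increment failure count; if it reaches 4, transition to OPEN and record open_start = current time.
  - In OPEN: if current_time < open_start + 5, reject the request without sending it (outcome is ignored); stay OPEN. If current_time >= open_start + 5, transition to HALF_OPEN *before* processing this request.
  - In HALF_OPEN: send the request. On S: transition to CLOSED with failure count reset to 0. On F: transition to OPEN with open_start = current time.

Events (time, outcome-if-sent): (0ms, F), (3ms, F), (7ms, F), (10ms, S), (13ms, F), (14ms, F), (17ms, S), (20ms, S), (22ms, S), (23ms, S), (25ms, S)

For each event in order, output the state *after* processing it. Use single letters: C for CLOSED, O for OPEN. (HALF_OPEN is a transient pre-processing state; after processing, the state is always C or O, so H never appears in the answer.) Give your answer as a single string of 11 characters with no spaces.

State after each event:
  event#1 t=0ms outcome=F: state=CLOSED
  event#2 t=3ms outcome=F: state=CLOSED
  event#3 t=7ms outcome=F: state=CLOSED
  event#4 t=10ms outcome=S: state=CLOSED
  event#5 t=13ms outcome=F: state=CLOSED
  event#6 t=14ms outcome=F: state=CLOSED
  event#7 t=17ms outcome=S: state=CLOSED
  event#8 t=20ms outcome=S: state=CLOSED
  event#9 t=22ms outcome=S: state=CLOSED
  event#10 t=23ms outcome=S: state=CLOSED
  event#11 t=25ms outcome=S: state=CLOSED

Answer: CCCCCCCCCCC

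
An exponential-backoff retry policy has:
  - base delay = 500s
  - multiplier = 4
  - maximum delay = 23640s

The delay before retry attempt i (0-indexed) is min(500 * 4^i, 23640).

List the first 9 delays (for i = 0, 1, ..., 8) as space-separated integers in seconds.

Answer: 500 2000 8000 23640 23640 23640 23640 23640 23640

Derivation:
Computing each delay:
  i=0: min(500*4^0, 23640) = 500
  i=1: min(500*4^1, 23640) = 2000
  i=2: min(500*4^2, 23640) = 8000
  i=3: min(500*4^3, 23640) = 23640
  i=4: min(500*4^4, 23640) = 23640
  i=5: min(500*4^5, 23640) = 23640
  i=6: min(500*4^6, 23640) = 23640
  i=7: min(500*4^7, 23640) = 23640
  i=8: min(500*4^8, 23640) = 23640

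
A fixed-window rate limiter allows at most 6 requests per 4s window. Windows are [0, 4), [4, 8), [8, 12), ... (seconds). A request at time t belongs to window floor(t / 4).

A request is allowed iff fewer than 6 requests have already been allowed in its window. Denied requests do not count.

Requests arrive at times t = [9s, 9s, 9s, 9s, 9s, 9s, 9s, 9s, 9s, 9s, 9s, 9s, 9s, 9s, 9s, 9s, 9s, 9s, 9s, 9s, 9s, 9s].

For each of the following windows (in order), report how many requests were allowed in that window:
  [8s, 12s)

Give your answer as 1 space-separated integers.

Processing requests:
  req#1 t=9s (window 2): ALLOW
  req#2 t=9s (window 2): ALLOW
  req#3 t=9s (window 2): ALLOW
  req#4 t=9s (window 2): ALLOW
  req#5 t=9s (window 2): ALLOW
  req#6 t=9s (window 2): ALLOW
  req#7 t=9s (window 2): DENY
  req#8 t=9s (window 2): DENY
  req#9 t=9s (window 2): DENY
  req#10 t=9s (window 2): DENY
  req#11 t=9s (window 2): DENY
  req#12 t=9s (window 2): DENY
  req#13 t=9s (window 2): DENY
  req#14 t=9s (window 2): DENY
  req#15 t=9s (window 2): DENY
  req#16 t=9s (window 2): DENY
  req#17 t=9s (window 2): DENY
  req#18 t=9s (window 2): DENY
  req#19 t=9s (window 2): DENY
  req#20 t=9s (window 2): DENY
  req#21 t=9s (window 2): DENY
  req#22 t=9s (window 2): DENY

Allowed counts by window: 6

Answer: 6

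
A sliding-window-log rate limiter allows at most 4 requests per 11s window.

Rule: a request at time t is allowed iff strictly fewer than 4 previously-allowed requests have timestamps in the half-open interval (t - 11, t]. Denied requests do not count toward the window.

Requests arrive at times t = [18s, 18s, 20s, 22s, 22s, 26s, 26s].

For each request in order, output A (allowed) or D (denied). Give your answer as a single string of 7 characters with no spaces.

Answer: AAAADDD

Derivation:
Tracking allowed requests in the window:
  req#1 t=18s: ALLOW
  req#2 t=18s: ALLOW
  req#3 t=20s: ALLOW
  req#4 t=22s: ALLOW
  req#5 t=22s: DENY
  req#6 t=26s: DENY
  req#7 t=26s: DENY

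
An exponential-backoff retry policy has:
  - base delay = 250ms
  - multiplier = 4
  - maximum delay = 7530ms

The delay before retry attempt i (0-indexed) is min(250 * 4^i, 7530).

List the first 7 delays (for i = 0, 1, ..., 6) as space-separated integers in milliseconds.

Answer: 250 1000 4000 7530 7530 7530 7530

Derivation:
Computing each delay:
  i=0: min(250*4^0, 7530) = 250
  i=1: min(250*4^1, 7530) = 1000
  i=2: min(250*4^2, 7530) = 4000
  i=3: min(250*4^3, 7530) = 7530
  i=4: min(250*4^4, 7530) = 7530
  i=5: min(250*4^5, 7530) = 7530
  i=6: min(250*4^6, 7530) = 7530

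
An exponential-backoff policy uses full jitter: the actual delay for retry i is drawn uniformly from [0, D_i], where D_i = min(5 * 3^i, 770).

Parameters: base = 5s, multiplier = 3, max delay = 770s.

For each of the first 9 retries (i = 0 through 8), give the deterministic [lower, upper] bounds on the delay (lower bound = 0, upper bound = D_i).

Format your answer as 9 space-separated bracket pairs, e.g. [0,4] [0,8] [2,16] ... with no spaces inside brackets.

Answer: [0,5] [0,15] [0,45] [0,135] [0,405] [0,770] [0,770] [0,770] [0,770]

Derivation:
Computing bounds per retry:
  i=0: D_i=min(5*3^0,770)=5, bounds=[0,5]
  i=1: D_i=min(5*3^1,770)=15, bounds=[0,15]
  i=2: D_i=min(5*3^2,770)=45, bounds=[0,45]
  i=3: D_i=min(5*3^3,770)=135, bounds=[0,135]
  i=4: D_i=min(5*3^4,770)=405, bounds=[0,405]
  i=5: D_i=min(5*3^5,770)=770, bounds=[0,770]
  i=6: D_i=min(5*3^6,770)=770, bounds=[0,770]
  i=7: D_i=min(5*3^7,770)=770, bounds=[0,770]
  i=8: D_i=min(5*3^8,770)=770, bounds=[0,770]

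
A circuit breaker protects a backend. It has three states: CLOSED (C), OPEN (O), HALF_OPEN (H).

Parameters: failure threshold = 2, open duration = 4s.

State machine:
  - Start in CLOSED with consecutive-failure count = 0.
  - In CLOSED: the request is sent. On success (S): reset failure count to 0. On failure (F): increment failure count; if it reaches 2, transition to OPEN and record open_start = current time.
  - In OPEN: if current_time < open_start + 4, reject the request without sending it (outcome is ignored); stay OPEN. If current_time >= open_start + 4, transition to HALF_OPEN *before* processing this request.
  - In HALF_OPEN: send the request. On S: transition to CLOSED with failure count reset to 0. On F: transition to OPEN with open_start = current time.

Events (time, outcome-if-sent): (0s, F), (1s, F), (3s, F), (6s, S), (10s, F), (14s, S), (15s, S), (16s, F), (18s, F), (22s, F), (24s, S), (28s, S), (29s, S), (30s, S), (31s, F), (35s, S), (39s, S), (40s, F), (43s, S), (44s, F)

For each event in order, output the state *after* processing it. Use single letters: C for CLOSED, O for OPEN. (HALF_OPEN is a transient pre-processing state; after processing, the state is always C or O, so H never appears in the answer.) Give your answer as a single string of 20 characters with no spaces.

Answer: COOCCCCCOOOCCCCCCCCC

Derivation:
State after each event:
  event#1 t=0s outcome=F: state=CLOSED
  event#2 t=1s outcome=F: state=OPEN
  event#3 t=3s outcome=F: state=OPEN
  event#4 t=6s outcome=S: state=CLOSED
  event#5 t=10s outcome=F: state=CLOSED
  event#6 t=14s outcome=S: state=CLOSED
  event#7 t=15s outcome=S: state=CLOSED
  event#8 t=16s outcome=F: state=CLOSED
  event#9 t=18s outcome=F: state=OPEN
  event#10 t=22s outcome=F: state=OPEN
  event#11 t=24s outcome=S: state=OPEN
  event#12 t=28s outcome=S: state=CLOSED
  event#13 t=29s outcome=S: state=CLOSED
  event#14 t=30s outcome=S: state=CLOSED
  event#15 t=31s outcome=F: state=CLOSED
  event#16 t=35s outcome=S: state=CLOSED
  event#17 t=39s outcome=S: state=CLOSED
  event#18 t=40s outcome=F: state=CLOSED
  event#19 t=43s outcome=S: state=CLOSED
  event#20 t=44s outcome=F: state=CLOSED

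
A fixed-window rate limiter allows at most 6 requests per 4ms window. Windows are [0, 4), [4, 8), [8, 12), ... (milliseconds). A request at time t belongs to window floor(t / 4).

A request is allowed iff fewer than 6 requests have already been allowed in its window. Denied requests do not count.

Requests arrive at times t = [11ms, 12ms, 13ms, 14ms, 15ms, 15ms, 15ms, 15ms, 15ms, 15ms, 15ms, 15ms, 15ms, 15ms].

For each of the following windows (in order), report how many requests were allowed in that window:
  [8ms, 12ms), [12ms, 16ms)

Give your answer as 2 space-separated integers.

Processing requests:
  req#1 t=11ms (window 2): ALLOW
  req#2 t=12ms (window 3): ALLOW
  req#3 t=13ms (window 3): ALLOW
  req#4 t=14ms (window 3): ALLOW
  req#5 t=15ms (window 3): ALLOW
  req#6 t=15ms (window 3): ALLOW
  req#7 t=15ms (window 3): ALLOW
  req#8 t=15ms (window 3): DENY
  req#9 t=15ms (window 3): DENY
  req#10 t=15ms (window 3): DENY
  req#11 t=15ms (window 3): DENY
  req#12 t=15ms (window 3): DENY
  req#13 t=15ms (window 3): DENY
  req#14 t=15ms (window 3): DENY

Allowed counts by window: 1 6

Answer: 1 6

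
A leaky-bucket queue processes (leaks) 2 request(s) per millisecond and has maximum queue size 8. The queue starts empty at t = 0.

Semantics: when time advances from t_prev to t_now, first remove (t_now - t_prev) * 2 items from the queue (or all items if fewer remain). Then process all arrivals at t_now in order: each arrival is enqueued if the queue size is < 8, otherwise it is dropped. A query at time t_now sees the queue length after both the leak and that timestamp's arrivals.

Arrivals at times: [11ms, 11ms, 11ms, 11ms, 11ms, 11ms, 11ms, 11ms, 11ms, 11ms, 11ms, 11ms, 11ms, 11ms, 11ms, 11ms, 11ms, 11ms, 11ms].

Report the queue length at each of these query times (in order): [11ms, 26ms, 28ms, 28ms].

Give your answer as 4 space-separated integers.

Queue lengths at query times:
  query t=11ms: backlog = 8
  query t=26ms: backlog = 0
  query t=28ms: backlog = 0
  query t=28ms: backlog = 0

Answer: 8 0 0 0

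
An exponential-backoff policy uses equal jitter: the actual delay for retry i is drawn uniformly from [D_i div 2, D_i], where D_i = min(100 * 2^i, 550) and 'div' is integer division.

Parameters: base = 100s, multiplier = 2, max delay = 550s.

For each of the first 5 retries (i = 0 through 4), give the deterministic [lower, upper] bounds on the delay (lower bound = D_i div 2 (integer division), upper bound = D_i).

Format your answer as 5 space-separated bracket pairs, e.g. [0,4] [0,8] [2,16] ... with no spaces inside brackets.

Answer: [50,100] [100,200] [200,400] [275,550] [275,550]

Derivation:
Computing bounds per retry:
  i=0: D_i=min(100*2^0,550)=100, bounds=[50,100]
  i=1: D_i=min(100*2^1,550)=200, bounds=[100,200]
  i=2: D_i=min(100*2^2,550)=400, bounds=[200,400]
  i=3: D_i=min(100*2^3,550)=550, bounds=[275,550]
  i=4: D_i=min(100*2^4,550)=550, bounds=[275,550]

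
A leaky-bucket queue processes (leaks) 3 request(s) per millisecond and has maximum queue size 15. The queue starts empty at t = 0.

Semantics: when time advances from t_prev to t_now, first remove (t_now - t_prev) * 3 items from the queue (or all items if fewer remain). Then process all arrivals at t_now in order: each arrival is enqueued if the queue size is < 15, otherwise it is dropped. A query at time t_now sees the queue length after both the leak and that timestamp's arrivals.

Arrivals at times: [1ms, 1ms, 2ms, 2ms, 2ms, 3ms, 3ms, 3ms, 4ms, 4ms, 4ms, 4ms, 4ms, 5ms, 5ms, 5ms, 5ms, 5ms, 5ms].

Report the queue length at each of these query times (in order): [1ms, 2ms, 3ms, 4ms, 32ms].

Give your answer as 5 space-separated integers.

Answer: 2 3 3 5 0

Derivation:
Queue lengths at query times:
  query t=1ms: backlog = 2
  query t=2ms: backlog = 3
  query t=3ms: backlog = 3
  query t=4ms: backlog = 5
  query t=32ms: backlog = 0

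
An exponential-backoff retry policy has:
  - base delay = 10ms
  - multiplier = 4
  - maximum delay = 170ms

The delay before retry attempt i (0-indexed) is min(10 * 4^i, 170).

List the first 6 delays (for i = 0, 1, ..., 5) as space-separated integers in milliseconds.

Computing each delay:
  i=0: min(10*4^0, 170) = 10
  i=1: min(10*4^1, 170) = 40
  i=2: min(10*4^2, 170) = 160
  i=3: min(10*4^3, 170) = 170
  i=4: min(10*4^4, 170) = 170
  i=5: min(10*4^5, 170) = 170

Answer: 10 40 160 170 170 170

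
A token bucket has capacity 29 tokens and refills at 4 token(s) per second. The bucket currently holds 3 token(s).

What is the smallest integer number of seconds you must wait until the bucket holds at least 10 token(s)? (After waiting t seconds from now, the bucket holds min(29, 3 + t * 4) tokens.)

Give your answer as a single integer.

Answer: 2

Derivation:
Need 3 + t * 4 >= 10, so t >= 7/4.
Smallest integer t = ceil(7/4) = 2.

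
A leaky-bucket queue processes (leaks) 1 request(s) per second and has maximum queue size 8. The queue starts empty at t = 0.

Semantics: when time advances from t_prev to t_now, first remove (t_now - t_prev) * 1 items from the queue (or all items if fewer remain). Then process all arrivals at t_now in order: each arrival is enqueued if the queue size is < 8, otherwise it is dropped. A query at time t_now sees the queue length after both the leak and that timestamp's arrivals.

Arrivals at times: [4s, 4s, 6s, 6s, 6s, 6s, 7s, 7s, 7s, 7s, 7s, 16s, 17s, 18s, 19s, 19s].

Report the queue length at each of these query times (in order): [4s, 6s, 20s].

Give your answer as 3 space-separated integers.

Queue lengths at query times:
  query t=4s: backlog = 2
  query t=6s: backlog = 4
  query t=20s: backlog = 1

Answer: 2 4 1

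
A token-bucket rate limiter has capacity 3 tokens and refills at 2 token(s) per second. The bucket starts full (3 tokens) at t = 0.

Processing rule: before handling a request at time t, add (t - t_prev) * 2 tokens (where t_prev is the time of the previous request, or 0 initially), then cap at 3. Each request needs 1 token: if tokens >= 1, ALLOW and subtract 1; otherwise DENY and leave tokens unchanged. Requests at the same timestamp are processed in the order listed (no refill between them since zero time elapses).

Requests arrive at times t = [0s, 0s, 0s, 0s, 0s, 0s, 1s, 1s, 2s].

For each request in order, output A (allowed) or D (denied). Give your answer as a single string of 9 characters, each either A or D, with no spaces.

Simulating step by step:
  req#1 t=0s: ALLOW
  req#2 t=0s: ALLOW
  req#3 t=0s: ALLOW
  req#4 t=0s: DENY
  req#5 t=0s: DENY
  req#6 t=0s: DENY
  req#7 t=1s: ALLOW
  req#8 t=1s: ALLOW
  req#9 t=2s: ALLOW

Answer: AAADDDAAA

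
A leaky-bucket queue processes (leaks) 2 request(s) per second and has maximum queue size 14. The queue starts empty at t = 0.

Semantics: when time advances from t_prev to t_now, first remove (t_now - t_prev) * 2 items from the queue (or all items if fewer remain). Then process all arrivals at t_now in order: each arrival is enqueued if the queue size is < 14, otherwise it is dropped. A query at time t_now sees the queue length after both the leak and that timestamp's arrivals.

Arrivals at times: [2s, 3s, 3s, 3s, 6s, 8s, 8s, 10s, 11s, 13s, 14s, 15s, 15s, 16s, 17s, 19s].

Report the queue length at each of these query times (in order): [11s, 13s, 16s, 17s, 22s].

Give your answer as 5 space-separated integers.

Answer: 1 1 1 1 0

Derivation:
Queue lengths at query times:
  query t=11s: backlog = 1
  query t=13s: backlog = 1
  query t=16s: backlog = 1
  query t=17s: backlog = 1
  query t=22s: backlog = 0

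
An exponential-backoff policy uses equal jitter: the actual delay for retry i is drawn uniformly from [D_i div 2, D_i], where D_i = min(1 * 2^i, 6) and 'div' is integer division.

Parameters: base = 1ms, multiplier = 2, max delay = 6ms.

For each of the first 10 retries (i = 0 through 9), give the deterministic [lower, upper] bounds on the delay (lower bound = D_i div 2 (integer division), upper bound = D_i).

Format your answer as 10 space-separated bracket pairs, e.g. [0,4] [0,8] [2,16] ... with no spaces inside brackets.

Answer: [0,1] [1,2] [2,4] [3,6] [3,6] [3,6] [3,6] [3,6] [3,6] [3,6]

Derivation:
Computing bounds per retry:
  i=0: D_i=min(1*2^0,6)=1, bounds=[0,1]
  i=1: D_i=min(1*2^1,6)=2, bounds=[1,2]
  i=2: D_i=min(1*2^2,6)=4, bounds=[2,4]
  i=3: D_i=min(1*2^3,6)=6, bounds=[3,6]
  i=4: D_i=min(1*2^4,6)=6, bounds=[3,6]
  i=5: D_i=min(1*2^5,6)=6, bounds=[3,6]
  i=6: D_i=min(1*2^6,6)=6, bounds=[3,6]
  i=7: D_i=min(1*2^7,6)=6, bounds=[3,6]
  i=8: D_i=min(1*2^8,6)=6, bounds=[3,6]
  i=9: D_i=min(1*2^9,6)=6, bounds=[3,6]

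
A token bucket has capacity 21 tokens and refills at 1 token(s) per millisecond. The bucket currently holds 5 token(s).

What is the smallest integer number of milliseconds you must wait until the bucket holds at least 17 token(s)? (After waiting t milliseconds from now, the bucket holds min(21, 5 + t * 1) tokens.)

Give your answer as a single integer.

Answer: 12

Derivation:
Need 5 + t * 1 >= 17, so t >= 12/1.
Smallest integer t = ceil(12/1) = 12.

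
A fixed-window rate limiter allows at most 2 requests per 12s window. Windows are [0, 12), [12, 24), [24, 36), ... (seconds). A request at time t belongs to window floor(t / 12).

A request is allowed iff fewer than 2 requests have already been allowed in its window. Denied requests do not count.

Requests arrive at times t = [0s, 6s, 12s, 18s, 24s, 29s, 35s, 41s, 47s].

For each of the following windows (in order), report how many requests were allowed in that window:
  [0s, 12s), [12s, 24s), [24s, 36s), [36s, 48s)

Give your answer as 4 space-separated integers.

Processing requests:
  req#1 t=0s (window 0): ALLOW
  req#2 t=6s (window 0): ALLOW
  req#3 t=12s (window 1): ALLOW
  req#4 t=18s (window 1): ALLOW
  req#5 t=24s (window 2): ALLOW
  req#6 t=29s (window 2): ALLOW
  req#7 t=35s (window 2): DENY
  req#8 t=41s (window 3): ALLOW
  req#9 t=47s (window 3): ALLOW

Allowed counts by window: 2 2 2 2

Answer: 2 2 2 2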